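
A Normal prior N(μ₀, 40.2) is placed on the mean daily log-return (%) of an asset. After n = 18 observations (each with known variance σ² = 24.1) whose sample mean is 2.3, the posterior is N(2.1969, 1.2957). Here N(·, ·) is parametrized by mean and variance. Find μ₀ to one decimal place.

μ₀ = -0.9

With known observation variance, the Normal–Normal posterior has precision τ_n = τ₀ + n/σ² and mean μ_n = (τ₀μ₀ + (n/σ²)x̄)/τ_n.
Here τ₀ = 1/40.2 = 0.024876 and τ_data = 18/24.1 = 0.746888, so τ_n = 0.771764.
Rearranging for μ₀: μ₀ = (μ_n·τ_n − τ_data·x̄)/τ₀ = (2.1969·0.771764 − 0.746888·2.3) / 0.024876 = -0.022354/0.024876 ≈ -0.9.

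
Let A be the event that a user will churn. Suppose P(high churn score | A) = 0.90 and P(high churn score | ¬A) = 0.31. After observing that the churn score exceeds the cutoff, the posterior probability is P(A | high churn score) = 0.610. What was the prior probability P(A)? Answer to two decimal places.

P(A) = 0.35

Bayes' rule in odds form gives O(A|E) = O(A)·[P(E|A)/P(E|¬A)], hence O(A) = O(A|E)/LR.
Posterior odds = 0.610/(1−0.610) = 1.5641. LR = 0.90/0.31 = 2.9032.
Prior odds = 1.5641/2.9032 = 0.5388, so P(A) = 0.5388/(1+0.5388) ≈ 0.35.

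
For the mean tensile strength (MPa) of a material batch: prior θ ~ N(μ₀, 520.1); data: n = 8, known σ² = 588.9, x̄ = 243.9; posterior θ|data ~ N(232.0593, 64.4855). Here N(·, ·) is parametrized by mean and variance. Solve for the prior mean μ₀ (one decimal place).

μ₀ = 148.4

With known observation variance, the Normal–Normal posterior has precision τ_n = τ₀ + n/σ² and mean μ_n = (τ₀μ₀ + (n/σ²)x̄)/τ_n.
Here τ₀ = 1/520.1 = 0.001923 and τ_data = 8/588.9 = 0.013585, so τ_n = 0.015508.
Rearranging for μ₀: μ₀ = (μ_n·τ_n − τ_data·x̄)/τ₀ = (232.0593·0.015508 − 0.013585·243.9) / 0.001923 = 0.285394/0.001923 ≈ 148.4.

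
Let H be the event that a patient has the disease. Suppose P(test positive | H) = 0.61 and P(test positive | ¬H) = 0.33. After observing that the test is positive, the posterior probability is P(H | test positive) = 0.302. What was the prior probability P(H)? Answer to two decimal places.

In odds form, posterior odds = prior odds × likelihood ratio, so prior odds = posterior odds ÷ LR.
Posterior odds = 0.302/(1−0.302) = 0.4327. LR = 0.61/0.33 = 1.8485.
Prior odds = 0.4327/1.8485 = 0.2341, so P(H) = 0.2341/(1+0.2341) ≈ 0.19.

P(H) = 0.19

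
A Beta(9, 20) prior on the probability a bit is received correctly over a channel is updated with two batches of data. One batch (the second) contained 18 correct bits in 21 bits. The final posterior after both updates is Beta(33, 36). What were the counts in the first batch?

6 correct bits and 13 errors

Because Beta–binomial updating is additive in the counts, the combined data contributed (α_post−α_prior, β_post−β_prior) successes and failures.
Total across both batches: 33−9=24 correct bits, 36−20=16 errors.
Subtract the second batch: 24−18=6 correct bits and 16−3=13 errors.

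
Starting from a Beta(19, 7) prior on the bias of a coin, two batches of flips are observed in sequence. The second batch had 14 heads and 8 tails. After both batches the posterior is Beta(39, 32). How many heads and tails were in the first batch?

Because Beta–binomial updating is additive in the counts, the combined data contributed (α_post−α_prior, β_post−β_prior) successes and failures.
Total across both batches: 39−19=20 heads, 32−7=25 tails.
Subtract the second batch: 20−14=6 heads and 25−8=17 tails.

6 heads and 17 tails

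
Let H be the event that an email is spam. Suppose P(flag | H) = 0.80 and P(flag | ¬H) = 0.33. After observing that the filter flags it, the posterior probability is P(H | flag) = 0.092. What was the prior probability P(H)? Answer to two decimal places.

P(H) = 0.04

Bayes' rule in odds form gives O(H|E) = O(H)·[P(E|H)/P(E|¬H)], hence O(H) = O(H|E)/LR.
Posterior odds = 0.092/(1−0.092) = 0.1013. LR = 0.80/0.33 = 2.4242.
Prior odds = 0.1013/2.4242 = 0.0418, so P(H) = 0.0418/(1+0.0418) ≈ 0.04.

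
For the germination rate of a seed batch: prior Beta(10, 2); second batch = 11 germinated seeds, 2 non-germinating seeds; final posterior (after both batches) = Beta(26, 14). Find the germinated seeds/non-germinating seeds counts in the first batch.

Sequential conjugate updates are equivalent to a single update on the pooled data, so total successes = posterior α − prior α and total failures = posterior β − prior β.
Total across both batches: 26−10=16 germinated seeds, 14−2=12 non-germinating seeds.
Subtract the second batch: 16−11=5 germinated seeds and 12−2=10 non-germinating seeds.

5 germinated seeds and 10 non-germinating seeds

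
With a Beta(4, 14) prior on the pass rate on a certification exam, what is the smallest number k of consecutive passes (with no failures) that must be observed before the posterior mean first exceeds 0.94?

k = 216

After k passes and 0 failures the posterior is Beta(4+k, 14), with mean (4+k)/(4+14+k).
Set (4+k)/(18+k) > 0.94 and solve: k > (0.94·18 − 4)/(1 − 0.94) = 215.333.
The smallest integer exceeding 215.333 is 216.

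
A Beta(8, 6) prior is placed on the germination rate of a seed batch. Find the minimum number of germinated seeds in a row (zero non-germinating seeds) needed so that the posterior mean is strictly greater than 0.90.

After k germinated seeds and 0 non-germinating seeds the posterior is Beta(8+k, 6), with mean (8+k)/(8+6+k).
Set (8+k)/(14+k) > 0.90 and solve: k > (0.90·14 − 8)/(1 − 0.90) = 46.000.
The smallest integer exceeding 46.000 is 47.

k = 47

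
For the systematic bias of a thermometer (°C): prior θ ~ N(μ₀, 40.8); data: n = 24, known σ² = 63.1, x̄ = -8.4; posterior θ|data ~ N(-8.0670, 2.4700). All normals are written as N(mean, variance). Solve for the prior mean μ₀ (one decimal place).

The posterior mean is a precision-weighted average: μ_n = (τ₀μ₀ + τ_data·x̄)/(τ₀+τ_data), with τ₀=1/σ₀² and τ_data=n/σ².
Here τ₀ = 1/40.8 = 0.024510 and τ_data = 24/63.1 = 0.380349, so τ_n = 0.404859.
Rearranging for μ₀: μ₀ = (μ_n·τ_n − τ_data·x̄)/τ₀ = (-8.0670·0.404859 − 0.380349·-8.4) / 0.024510 = -0.071066/0.024510 ≈ -2.9.

μ₀ = -2.9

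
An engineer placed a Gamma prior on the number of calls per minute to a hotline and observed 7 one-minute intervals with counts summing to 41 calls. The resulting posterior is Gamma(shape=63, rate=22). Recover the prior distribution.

Gamma(shape=22, rate=15)

Gamma–Poisson conjugacy: posterior shape = α + Σxᵢ, posterior rate = β + n.
So α = 63 − 41 = 22 and β = 22 − 7 = 15.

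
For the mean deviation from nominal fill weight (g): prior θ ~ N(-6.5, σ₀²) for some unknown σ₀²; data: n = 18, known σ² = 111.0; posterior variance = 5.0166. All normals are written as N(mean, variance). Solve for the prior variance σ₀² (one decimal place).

σ₀² = 26.9

For the Normal–Normal model with known σ², precisions add: τ_n = τ₀ + n/σ².
So 1/σ₀² = 1/5.0166 − 18/111.0 = 0.199338 − 0.162162 = 0.037176.
Hence σ₀² = 1/0.037176 ≈ 26.9.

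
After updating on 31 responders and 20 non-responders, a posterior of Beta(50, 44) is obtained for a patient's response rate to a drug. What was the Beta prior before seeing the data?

A Beta(a, b) prior with s successes and f failures in binomial data gives a Beta(a+s, b+f) posterior.
So a = 50 − 31 = 19 and b = 44 − 20 = 24.

Beta(19, 24)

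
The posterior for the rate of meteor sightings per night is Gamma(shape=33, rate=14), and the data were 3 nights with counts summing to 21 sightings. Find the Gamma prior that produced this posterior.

A Gamma(α, β) prior (rate parametrization) on a Poisson rate with n observations summing to S gives posterior Gamma(α+S, β+n).
So α = 33 − 21 = 12 and β = 14 − 3 = 11.

Gamma(shape=12, rate=11)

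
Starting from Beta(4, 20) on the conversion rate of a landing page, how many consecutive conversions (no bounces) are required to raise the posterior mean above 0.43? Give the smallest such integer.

After k conversions and 0 bounces the posterior is Beta(4+k, 20), with mean (4+k)/(4+20+k).
Set (4+k)/(24+k) > 0.43 and solve: k > (0.43·24 − 4)/(1 − 0.43) = 11.088.
The smallest integer exceeding 11.088 is 12, and checking k=12: (16)/(36) = 0.4444 > 0.43.

k = 12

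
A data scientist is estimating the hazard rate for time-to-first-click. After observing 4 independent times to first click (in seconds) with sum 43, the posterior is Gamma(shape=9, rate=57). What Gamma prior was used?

Gamma–exponential conjugacy: posterior shape = α + n, posterior rate = β + Σtᵢ.
So α = 9 − 4 = 5 and β = 57 − 43 = 14.

Gamma(shape=5, rate=14)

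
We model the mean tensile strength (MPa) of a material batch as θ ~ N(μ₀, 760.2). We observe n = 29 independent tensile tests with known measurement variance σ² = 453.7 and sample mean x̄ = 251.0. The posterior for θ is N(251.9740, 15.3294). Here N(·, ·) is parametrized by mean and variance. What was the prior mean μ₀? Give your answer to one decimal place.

The posterior mean is a precision-weighted average: μ_n = (τ₀μ₀ + τ_data·x̄)/(τ₀+τ_data), with τ₀=1/σ₀² and τ_data=n/σ².
Here τ₀ = 1/760.2 = 0.001315 and τ_data = 29/453.7 = 0.063919, so τ_n = 0.065234.
Rearranging for μ₀: μ₀ = (μ_n·τ_n − τ_data·x̄)/τ₀ = (251.9740·0.065234 − 0.063919·251.0) / 0.001315 = 0.393603/0.001315 ≈ 299.3.

μ₀ = 299.3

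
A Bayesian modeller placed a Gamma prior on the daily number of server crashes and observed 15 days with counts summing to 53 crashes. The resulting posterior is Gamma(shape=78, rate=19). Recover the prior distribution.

A Gamma(α, β) prior (rate parametrization) on a Poisson rate with n observations summing to S gives posterior Gamma(α+S, β+n).
So α = 78 − 53 = 25 and β = 19 − 15 = 4.

Gamma(shape=25, rate=4)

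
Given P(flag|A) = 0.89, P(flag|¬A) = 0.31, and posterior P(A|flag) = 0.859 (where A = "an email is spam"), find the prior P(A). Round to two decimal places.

P(A) = 0.68

Bayes' rule in odds form gives O(A|E) = O(A)·[P(E|A)/P(E|¬A)], hence O(A) = O(A|E)/LR.
Posterior odds = 0.859/(1−0.859) = 6.0922. LR = 0.89/0.31 = 2.8710.
Prior odds = 6.0922/2.8710 = 2.1220, so P(A) = 2.1220/(1+2.1220) ≈ 0.68.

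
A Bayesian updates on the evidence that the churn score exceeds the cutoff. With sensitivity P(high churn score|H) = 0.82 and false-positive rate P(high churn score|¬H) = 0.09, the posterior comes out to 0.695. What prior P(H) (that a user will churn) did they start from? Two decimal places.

In odds form, posterior odds = prior odds × likelihood ratio, so prior odds = posterior odds ÷ LR.
Posterior odds = 0.695/(1−0.695) = 2.2787. LR = 0.82/0.09 = 9.1111.
Prior odds = 2.2787/9.1111 = 0.2501, so P(H) = 0.2501/(1+0.2501) ≈ 0.20.

P(H) = 0.20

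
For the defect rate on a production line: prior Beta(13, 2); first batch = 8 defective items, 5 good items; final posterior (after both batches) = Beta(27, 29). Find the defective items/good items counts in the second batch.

6 defective items and 22 good items

Sequential conjugate updates are equivalent to a single update on the pooled data, so total successes = posterior α − prior α and total failures = posterior β − prior β.
Total across both batches: 27−13=14 defective items, 29−2=27 good items.
Subtract the first batch: 14−8=6 defective items and 27−5=22 good items.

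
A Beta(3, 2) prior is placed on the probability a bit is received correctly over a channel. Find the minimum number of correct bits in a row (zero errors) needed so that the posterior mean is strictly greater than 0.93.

k = 24

After k correct bits and 0 errors the posterior is Beta(3+k, 2), with mean (3+k)/(3+2+k).
Set (3+k)/(5+k) > 0.93 and solve: k > (0.93·5 − 3)/(1 − 0.93) = 23.571.
The smallest integer exceeding 23.571 is 24.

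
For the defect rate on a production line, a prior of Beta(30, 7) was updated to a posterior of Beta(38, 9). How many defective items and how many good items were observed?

Beta is conjugate to the binomial likelihood: posterior = Beta(a+s, b+f).
So s = 38 − 30 = 8 and f = 9 − 7 = 2.

8 defective items and 2 good items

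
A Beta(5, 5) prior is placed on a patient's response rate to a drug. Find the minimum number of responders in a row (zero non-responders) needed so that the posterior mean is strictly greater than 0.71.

After k responders and 0 non-responders the posterior is Beta(5+k, 5), with mean (5+k)/(5+5+k).
Set (5+k)/(10+k) > 0.71 and solve: k > (0.71·10 − 5)/(1 − 0.71) = 7.241.
The smallest integer exceeding 7.241 is 8.

k = 8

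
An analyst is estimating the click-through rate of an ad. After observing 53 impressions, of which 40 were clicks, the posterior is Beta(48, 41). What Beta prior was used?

Under Beta–binomial conjugacy the posterior parameters are (α+s, β+f).
Subtract the data counts: 48−40=8, 41−13=28.

Beta(8, 28)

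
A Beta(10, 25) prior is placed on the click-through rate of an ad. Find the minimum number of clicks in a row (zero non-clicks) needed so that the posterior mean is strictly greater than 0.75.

After k clicks and 0 non-clicks the posterior is Beta(10+k, 25), with mean (10+k)/(10+25+k).
Set (10+k)/(35+k) > 0.75 and solve: k > (0.75·35 − 10)/(1 − 0.75) = 65.000.
The smallest integer exceeding 65.000 is 66, and checking k=66: (76)/(101) = 0.7525 > 0.75.

k = 66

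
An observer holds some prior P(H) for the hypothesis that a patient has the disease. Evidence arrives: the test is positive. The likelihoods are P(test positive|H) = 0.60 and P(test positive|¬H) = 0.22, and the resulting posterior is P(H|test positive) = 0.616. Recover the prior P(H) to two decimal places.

Bayes' rule in odds form gives O(H|E) = O(H)·[P(E|H)/P(E|¬H)], hence O(H) = O(H|E)/LR.
Posterior odds = 0.616/(1−0.616) = 1.6042. LR = 0.60/0.22 = 2.7273.
Prior odds = 1.6042/2.7273 = 0.5882, so P(H) = 0.5882/(1+0.5882) ≈ 0.37.

P(H) = 0.37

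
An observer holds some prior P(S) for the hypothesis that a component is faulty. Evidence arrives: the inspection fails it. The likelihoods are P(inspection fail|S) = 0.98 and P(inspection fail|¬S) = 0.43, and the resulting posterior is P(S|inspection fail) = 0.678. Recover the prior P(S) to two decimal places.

In odds form, posterior odds = prior odds × likelihood ratio, so prior odds = posterior odds ÷ LR.
Posterior odds = 0.678/(1−0.678) = 2.1056. LR = 0.98/0.43 = 2.2791.
Prior odds = 2.1056/2.2791 = 0.9239, so P(S) = 0.9239/(1+0.9239) ≈ 0.48.

P(S) = 0.48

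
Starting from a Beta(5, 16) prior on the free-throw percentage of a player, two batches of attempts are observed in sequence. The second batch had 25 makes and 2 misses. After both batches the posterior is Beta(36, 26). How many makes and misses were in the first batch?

6 makes and 8 misses

Because Beta–binomial updating is additive in the counts, the combined data contributed (α_post−α_prior, β_post−β_prior) successes and failures.
Total across both batches: 36−5=31 makes, 26−16=10 misses.
Subtract the second batch: 31−25=6 makes and 10−2=8 misses.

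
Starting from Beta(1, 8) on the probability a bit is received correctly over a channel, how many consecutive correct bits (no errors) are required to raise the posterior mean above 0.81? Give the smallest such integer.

After k correct bits and 0 errors the posterior is Beta(1+k, 8), with mean (1+k)/(1+8+k).
Set (1+k)/(9+k) > 0.81 and solve: k > (0.81·9 − 1)/(1 − 0.81) = 33.105.
The smallest integer exceeding 33.105 is 34, and checking k=34: (35)/(43) = 0.8140 > 0.81.

k = 34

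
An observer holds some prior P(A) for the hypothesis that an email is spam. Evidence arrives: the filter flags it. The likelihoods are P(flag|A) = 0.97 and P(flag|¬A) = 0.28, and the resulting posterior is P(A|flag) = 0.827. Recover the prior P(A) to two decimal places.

P(A) = 0.58

In odds form, posterior odds = prior odds × likelihood ratio, so prior odds = posterior odds ÷ LR.
Posterior odds = 0.827/(1−0.827) = 4.7803. LR = 0.97/0.28 = 3.4643.
Prior odds = 4.7803/3.4643 = 1.3799, so P(A) = 1.3799/(1+1.3799) ≈ 0.58.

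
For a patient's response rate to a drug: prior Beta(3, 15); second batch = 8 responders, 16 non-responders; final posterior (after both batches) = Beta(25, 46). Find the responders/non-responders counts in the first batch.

14 responders and 15 non-responders

Because Beta–binomial updating is additive in the counts, the combined data contributed (α_post−α_prior, β_post−β_prior) successes and failures.
Total across both batches: 25−3=22 responders, 46−15=31 non-responders.
Subtract the second batch: 22−8=14 responders and 31−16=15 non-responders.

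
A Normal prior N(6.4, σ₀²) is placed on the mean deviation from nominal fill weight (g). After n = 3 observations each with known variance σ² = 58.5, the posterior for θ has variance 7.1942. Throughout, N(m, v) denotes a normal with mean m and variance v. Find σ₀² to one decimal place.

σ₀² = 11.4

Posterior precision equals prior precision plus data precision: 1/σ_n² = 1/σ₀² + n/σ².
So 1/σ₀² = 1/7.1942 − 3/58.5 = 0.139001 − 0.051282 = 0.087719.
Hence σ₀² = 1/0.087719 ≈ 11.4.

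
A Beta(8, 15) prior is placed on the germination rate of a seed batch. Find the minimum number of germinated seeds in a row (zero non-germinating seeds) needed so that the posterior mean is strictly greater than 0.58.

k = 13

After k germinated seeds and 0 non-germinating seeds the posterior is Beta(8+k, 15), with mean (8+k)/(8+15+k).
Set (8+k)/(23+k) > 0.58 and solve: k > (0.58·23 − 8)/(1 − 0.58) = 12.714.
The smallest integer exceeding 12.714 is 13.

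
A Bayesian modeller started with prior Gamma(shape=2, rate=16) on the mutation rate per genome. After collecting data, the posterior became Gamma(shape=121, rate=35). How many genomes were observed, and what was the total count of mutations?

A Gamma(α, β) prior (rate parametrization) on a Poisson rate with n observations summing to S gives posterior Gamma(α+S, β+n).
Matching: Σxᵢ = 121 − 2 = 119 and n = 35 − 16 = 19.

n = 19 genomes with total 119 mutations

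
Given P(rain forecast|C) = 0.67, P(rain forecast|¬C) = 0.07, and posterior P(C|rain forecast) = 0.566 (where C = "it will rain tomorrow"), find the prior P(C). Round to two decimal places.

Bayes' rule in odds form gives O(C|E) = O(C)·[P(E|C)/P(E|¬C)], hence O(C) = O(C|E)/LR.
Posterior odds = 0.566/(1−0.566) = 1.3041. LR = 0.67/0.07 = 9.5714.
Prior odds = 1.3041/9.5714 = 0.1362, so P(C) = 0.1362/(1+0.1362) ≈ 0.12.

P(C) = 0.12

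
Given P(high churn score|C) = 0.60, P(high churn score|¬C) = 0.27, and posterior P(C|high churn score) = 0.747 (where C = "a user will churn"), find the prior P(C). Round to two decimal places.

Bayes' rule in odds form gives O(C|E) = O(C)·[P(E|C)/P(E|¬C)], hence O(C) = O(C|E)/LR.
Posterior odds = 0.747/(1−0.747) = 2.9526. LR = 0.60/0.27 = 2.2222.
Prior odds = 2.9526/2.2222 = 1.3287, so P(C) = 1.3287/(1+1.3287) ≈ 0.57.

P(C) = 0.57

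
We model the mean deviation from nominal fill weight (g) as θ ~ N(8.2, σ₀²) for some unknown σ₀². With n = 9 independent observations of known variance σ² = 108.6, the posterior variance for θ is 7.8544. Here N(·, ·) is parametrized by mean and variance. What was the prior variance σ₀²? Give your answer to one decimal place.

Posterior precision equals prior precision plus data precision: 1/σ_n² = 1/σ₀² + n/σ².
So 1/σ₀² = 1/7.8544 − 9/108.6 = 0.127317 − 0.082873 = 0.044444.
Hence σ₀² = 1/0.044444 ≈ 22.5.

σ₀² = 22.5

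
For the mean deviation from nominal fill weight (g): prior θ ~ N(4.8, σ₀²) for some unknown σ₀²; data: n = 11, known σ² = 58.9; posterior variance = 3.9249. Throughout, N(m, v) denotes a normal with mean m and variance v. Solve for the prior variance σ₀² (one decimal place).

σ₀² = 14.7

Posterior precision equals prior precision plus data precision: 1/σ_n² = 1/σ₀² + n/σ².
So 1/σ₀² = 1/3.9249 − 11/58.9 = 0.254784 − 0.186757 = 0.068027.
Hence σ₀² = 1/0.068027 ≈ 14.7.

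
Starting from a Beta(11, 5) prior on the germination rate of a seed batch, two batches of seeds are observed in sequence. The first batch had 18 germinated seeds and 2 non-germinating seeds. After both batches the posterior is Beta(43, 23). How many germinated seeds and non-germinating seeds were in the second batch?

Because Beta–binomial updating is additive in the counts, the combined data contributed (α_post−α_prior, β_post−β_prior) successes and failures.
Total across both batches: 43−11=32 germinated seeds, 23−5=18 non-germinating seeds.
Subtract the first batch: 32−18=14 germinated seeds and 18−2=16 non-germinating seeds.

14 germinated seeds and 16 non-germinating seeds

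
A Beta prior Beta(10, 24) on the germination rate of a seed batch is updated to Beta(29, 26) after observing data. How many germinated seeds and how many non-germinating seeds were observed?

19 germinated seeds and 2 non-germinating seeds

Beta is conjugate to the binomial likelihood: posterior = Beta(α+s, β+f).
So s = 29 − 10 = 19 and f = 26 − 24 = 2.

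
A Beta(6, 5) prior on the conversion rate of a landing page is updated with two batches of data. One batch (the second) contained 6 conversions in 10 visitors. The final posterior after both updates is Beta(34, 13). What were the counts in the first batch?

Because Beta–binomial updating is additive in the counts, the combined data contributed (α_post−α_prior, β_post−β_prior) successes and failures.
Total across both batches: 34−6=28 conversions, 13−5=8 bounces.
Subtract the second batch: 28−6=22 conversions and 8−4=4 bounces.

22 conversions and 4 bounces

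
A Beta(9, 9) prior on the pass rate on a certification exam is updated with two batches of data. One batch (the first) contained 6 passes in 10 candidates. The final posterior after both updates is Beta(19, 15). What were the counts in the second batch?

4 passes and 2 failures

Because Beta–binomial updating is additive in the counts, the combined data contributed (α_post−α_prior, β_post−β_prior) successes and failures.
Total across both batches: 19−9=10 passes, 15−9=6 failures.
Subtract the first batch: 10−6=4 passes and 6−4=2 failures.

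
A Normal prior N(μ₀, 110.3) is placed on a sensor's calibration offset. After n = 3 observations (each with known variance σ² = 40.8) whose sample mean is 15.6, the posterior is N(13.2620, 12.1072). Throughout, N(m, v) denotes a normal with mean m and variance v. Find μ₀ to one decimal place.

With known observation variance, the Normal–Normal posterior has precision τ_n = τ₀ + n/σ² and mean μ_n = (τ₀μ₀ + (n/σ²)x̄)/τ_n.
Here τ₀ = 1/110.3 = 0.009066 and τ_data = 3/40.8 = 0.073529, so τ_n = 0.082595.
Rearranging for μ₀: μ₀ = (μ_n·τ_n − τ_data·x̄)/τ₀ = (13.2620·0.082595 − 0.073529·15.6) / 0.009066 = -0.051678/0.009066 ≈ -5.7.

μ₀ = -5.7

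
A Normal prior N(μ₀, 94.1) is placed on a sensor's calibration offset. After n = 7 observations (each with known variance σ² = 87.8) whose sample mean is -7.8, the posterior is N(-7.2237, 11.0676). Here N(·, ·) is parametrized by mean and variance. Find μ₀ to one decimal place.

The posterior mean is a precision-weighted average: μ_n = (τ₀μ₀ + τ_data·x̄)/(τ₀+τ_data), with τ₀=1/σ₀² and τ_data=n/σ².
Here τ₀ = 1/94.1 = 0.010627 and τ_data = 7/87.8 = 0.079727, so τ_n = 0.090354.
Rearranging for μ₀: μ₀ = (μ_n·τ_n − τ_data·x̄)/τ₀ = (-7.2237·0.090354 − 0.079727·-7.8) / 0.010627 = -0.030820/0.010627 ≈ -2.9.

μ₀ = -2.9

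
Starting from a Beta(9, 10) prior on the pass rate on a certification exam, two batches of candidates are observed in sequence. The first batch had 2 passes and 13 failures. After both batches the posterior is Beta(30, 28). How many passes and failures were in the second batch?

Because Beta–binomial updating is additive in the counts, the combined data contributed (α_post−α_prior, β_post−β_prior) successes and failures.
Total across both batches: 30−9=21 passes, 28−10=18 failures.
Subtract the first batch: 21−2=19 passes and 18−13=5 failures.

19 passes and 5 failures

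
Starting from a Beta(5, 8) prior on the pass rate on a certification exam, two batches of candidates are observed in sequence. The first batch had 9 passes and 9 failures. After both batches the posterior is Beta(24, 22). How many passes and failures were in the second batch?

10 passes and 5 failures

Sequential conjugate updates are equivalent to a single update on the pooled data, so total successes = posterior α − prior α and total failures = posterior β − prior β.
Total across both batches: 24−5=19 passes, 22−8=14 failures.
Subtract the first batch: 19−9=10 passes and 14−9=5 failures.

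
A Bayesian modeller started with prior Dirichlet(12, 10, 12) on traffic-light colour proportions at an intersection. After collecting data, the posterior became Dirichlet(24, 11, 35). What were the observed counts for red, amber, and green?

For a Dirichlet(α) prior with multinomial counts c, the posterior is Dirichlet(α + c) componentwise.
Counts are posterior − prior componentwise: 24−12=12, 11−10=1, 35−12=23.

counts (12, 1, 23)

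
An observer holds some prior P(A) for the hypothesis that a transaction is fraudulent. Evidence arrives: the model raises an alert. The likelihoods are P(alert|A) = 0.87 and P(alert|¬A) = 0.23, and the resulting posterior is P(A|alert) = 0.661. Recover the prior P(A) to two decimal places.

P(A) = 0.34

Bayes' rule in odds form gives O(A|E) = O(A)·[P(E|A)/P(E|¬A)], hence O(A) = O(A|E)/LR.
Posterior odds = 0.661/(1−0.661) = 1.9499. LR = 0.87/0.23 = 3.7826.
Prior odds = 1.9499/3.7826 = 0.5155, so P(A) = 0.5155/(1+0.5155) ≈ 0.34.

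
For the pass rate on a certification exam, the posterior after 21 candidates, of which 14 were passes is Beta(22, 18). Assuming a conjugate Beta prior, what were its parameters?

Beta is conjugate to the binomial likelihood: posterior = Beta(a+s, b+f).
Subtract the data counts: 22−14=8, 18−7=11.

Beta(8, 11)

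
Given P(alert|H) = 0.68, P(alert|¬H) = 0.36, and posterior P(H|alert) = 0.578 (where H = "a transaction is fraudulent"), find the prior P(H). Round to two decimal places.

P(H) = 0.42

Bayes' rule in odds form gives O(H|E) = O(H)·[P(E|H)/P(E|¬H)], hence O(H) = O(H|E)/LR.
Posterior odds = 0.578/(1−0.578) = 1.3697. LR = 0.68/0.36 = 1.8889.
Prior odds = 1.3697/1.8889 = 0.7251, so P(H) = 0.7251/(1+0.7251) ≈ 0.42.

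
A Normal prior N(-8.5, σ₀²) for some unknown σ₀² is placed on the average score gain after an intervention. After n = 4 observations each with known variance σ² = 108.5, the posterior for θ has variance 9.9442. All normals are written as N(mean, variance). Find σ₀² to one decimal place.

For the Normal–Normal model with known σ², precisions add: τ_n = τ₀ + n/σ².
So 1/σ₀² = 1/9.9442 − 4/108.5 = 0.100561 − 0.036866 = 0.063695.
Hence σ₀² = 1/0.063695 ≈ 15.7.

σ₀² = 15.7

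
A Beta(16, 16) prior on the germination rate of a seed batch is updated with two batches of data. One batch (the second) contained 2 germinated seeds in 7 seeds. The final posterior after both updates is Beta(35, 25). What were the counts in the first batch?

17 germinated seeds and 4 non-germinating seeds

Because Beta–binomial updating is additive in the counts, the combined data contributed (α_post−α_prior, β_post−β_prior) successes and failures.
Total across both batches: 35−16=19 germinated seeds, 25−16=9 non-germinating seeds.
Subtract the second batch: 19−2=17 germinated seeds and 9−5=4 non-germinating seeds.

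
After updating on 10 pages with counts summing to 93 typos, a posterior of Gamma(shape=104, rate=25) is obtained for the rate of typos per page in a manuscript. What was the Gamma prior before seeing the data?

Gamma(shape=11, rate=15)

A Gamma(α, β) prior (rate parametrization) on a Poisson rate with n observations summing to S gives posterior Gamma(α+S, β+n).
So α = 104 − 93 = 11 and β = 25 − 10 = 15.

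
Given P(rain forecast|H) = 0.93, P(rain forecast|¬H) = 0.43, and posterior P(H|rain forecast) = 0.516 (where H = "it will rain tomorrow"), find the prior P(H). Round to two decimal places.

Bayes' rule in odds form gives O(H|E) = O(H)·[P(E|H)/P(E|¬H)], hence O(H) = O(H|E)/LR.
Posterior odds = 0.516/(1−0.516) = 1.0661. LR = 0.93/0.43 = 2.1628.
Prior odds = 1.0661/2.1628 = 0.4929, so P(H) = 0.4929/(1+0.4929) ≈ 0.33.

P(H) = 0.33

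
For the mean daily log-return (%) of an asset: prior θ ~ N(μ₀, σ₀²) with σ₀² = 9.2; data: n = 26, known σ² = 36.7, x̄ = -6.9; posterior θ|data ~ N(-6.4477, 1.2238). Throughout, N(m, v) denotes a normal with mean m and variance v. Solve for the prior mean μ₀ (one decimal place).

The posterior mean is a precision-weighted average: μ_n = (τ₀μ₀ + τ_data·x̄)/(τ₀+τ_data), with τ₀=1/σ₀² and τ_data=n/σ².
Here τ₀ = 1/9.2 = 0.108696 and τ_data = 26/36.7 = 0.708447, so τ_n = 0.817143.
Rearranging for μ₀: μ₀ = (μ_n·τ_n − τ_data·x̄)/τ₀ = (-6.4477·0.817143 − 0.708447·-6.9) / 0.108696 = -0.380409/0.108696 ≈ -3.5.

μ₀ = -3.5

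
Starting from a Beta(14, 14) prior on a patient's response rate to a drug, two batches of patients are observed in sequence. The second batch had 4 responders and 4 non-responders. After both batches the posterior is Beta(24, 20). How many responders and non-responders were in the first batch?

Sequential conjugate updates are equivalent to a single update on the pooled data, so total successes = posterior α − prior α and total failures = posterior β − prior β.
Total across both batches: 24−14=10 responders, 20−14=6 non-responders.
Subtract the second batch: 10−4=6 responders and 6−4=2 non-responders.

6 responders and 2 non-responders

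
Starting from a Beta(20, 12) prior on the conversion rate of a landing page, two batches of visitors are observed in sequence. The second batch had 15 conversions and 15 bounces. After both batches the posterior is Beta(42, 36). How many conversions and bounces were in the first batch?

7 conversions and 9 bounces

Sequential conjugate updates are equivalent to a single update on the pooled data, so total successes = posterior α − prior α and total failures = posterior β − prior β.
Total across both batches: 42−20=22 conversions, 36−12=24 bounces.
Subtract the second batch: 22−15=7 conversions and 24−15=9 bounces.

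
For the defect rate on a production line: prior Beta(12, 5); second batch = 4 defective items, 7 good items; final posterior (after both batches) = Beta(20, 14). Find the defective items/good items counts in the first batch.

4 defective items and 2 good items

Because Beta–binomial updating is additive in the counts, the combined data contributed (α_post−α_prior, β_post−β_prior) successes and failures.
Total across both batches: 20−12=8 defective items, 14−5=9 good items.
Subtract the second batch: 8−4=4 defective items and 9−7=2 good items.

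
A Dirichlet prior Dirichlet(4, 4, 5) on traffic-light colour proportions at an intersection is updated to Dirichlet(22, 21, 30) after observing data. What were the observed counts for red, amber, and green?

For a Dirichlet(α) prior with multinomial counts c, the posterior is Dirichlet(α + c) componentwise.
Counts are posterior − prior componentwise: 22−4=18, 21−4=17, 30−5=25.

counts (18, 17, 25)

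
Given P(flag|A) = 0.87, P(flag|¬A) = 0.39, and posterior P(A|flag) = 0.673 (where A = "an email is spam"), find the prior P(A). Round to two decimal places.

P(A) = 0.48

In odds form, posterior odds = prior odds × likelihood ratio, so prior odds = posterior odds ÷ LR.
Posterior odds = 0.673/(1−0.673) = 2.0581. LR = 0.87/0.39 = 2.2308.
Prior odds = 2.0581/2.2308 = 0.9226, so P(A) = 0.9226/(1+0.9226) ≈ 0.48.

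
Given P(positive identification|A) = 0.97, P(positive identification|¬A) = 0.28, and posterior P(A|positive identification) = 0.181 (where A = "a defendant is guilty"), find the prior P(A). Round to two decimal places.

P(A) = 0.06

Bayes' rule in odds form gives O(A|E) = O(A)·[P(E|A)/P(E|¬A)], hence O(A) = O(A|E)/LR.
Posterior odds = 0.181/(1−0.181) = 0.2210. LR = 0.97/0.28 = 3.4643.
Prior odds = 0.2210/3.4643 = 0.0638, so P(A) = 0.0638/(1+0.0638) ≈ 0.06.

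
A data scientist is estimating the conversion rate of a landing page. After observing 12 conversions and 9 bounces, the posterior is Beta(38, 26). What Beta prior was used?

A Beta(α, β) prior with s successes and f failures in binomial data gives a Beta(α+s, β+f) posterior.
So α = 38 − 12 = 26 and β = 26 − 9 = 17.

Beta(26, 17)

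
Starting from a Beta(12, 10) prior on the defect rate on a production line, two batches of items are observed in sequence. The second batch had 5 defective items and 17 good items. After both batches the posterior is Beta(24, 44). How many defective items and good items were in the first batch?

Because Beta–binomial updating is additive in the counts, the combined data contributed (α_post−α_prior, β_post−β_prior) successes and failures.
Total across both batches: 24−12=12 defective items, 44−10=34 good items.
Subtract the second batch: 12−5=7 defective items and 34−17=17 good items.

7 defective items and 17 good items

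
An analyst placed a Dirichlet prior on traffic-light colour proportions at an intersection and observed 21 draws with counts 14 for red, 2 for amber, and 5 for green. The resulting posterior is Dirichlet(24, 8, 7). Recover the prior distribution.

Dirichlet(10, 6, 2)

For a Dirichlet(α) prior with multinomial counts c, the posterior is Dirichlet(α + c) componentwise.
Subtract each count from the matching posterior parameter: 24−14=10, 8−2=6, 7−5=2.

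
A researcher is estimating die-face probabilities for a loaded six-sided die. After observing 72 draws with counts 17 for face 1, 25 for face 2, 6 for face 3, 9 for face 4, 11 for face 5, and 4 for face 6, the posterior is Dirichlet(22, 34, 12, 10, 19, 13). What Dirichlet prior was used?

Dirichlet(5, 9, 6, 1, 8, 9)

For a Dirichlet(α) prior with multinomial counts c, the posterior is Dirichlet(α + c) componentwise.
Subtract each count from the matching posterior parameter: 22−17=5, 34−25=9, 12−6=6, 10−9=1, 19−11=8, 13−4=9.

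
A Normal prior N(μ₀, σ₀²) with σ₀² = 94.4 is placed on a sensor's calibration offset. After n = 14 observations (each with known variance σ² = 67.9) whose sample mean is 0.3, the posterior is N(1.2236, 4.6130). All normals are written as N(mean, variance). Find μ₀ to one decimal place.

μ₀ = 19.2

The posterior mean is a precision-weighted average: μ_n = (τ₀μ₀ + τ_data·x̄)/(τ₀+τ_data), with τ₀=1/σ₀² and τ_data=n/σ².
Here τ₀ = 1/94.4 = 0.010593 and τ_data = 14/67.9 = 0.206186, so τ_n = 0.216779.
Rearranging for μ₀: μ₀ = (μ_n·τ_n − τ_data·x̄)/τ₀ = (1.2236·0.216779 − 0.206186·0.3) / 0.010593 = 0.203395/0.010593 ≈ 19.2.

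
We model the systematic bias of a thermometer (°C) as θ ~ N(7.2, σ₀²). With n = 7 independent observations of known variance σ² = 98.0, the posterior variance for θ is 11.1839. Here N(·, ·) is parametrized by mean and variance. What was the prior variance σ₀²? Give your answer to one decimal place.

σ₀² = 55.6

Posterior precision equals prior precision plus data precision: 1/σ_n² = 1/σ₀² + n/σ².
So 1/σ₀² = 1/11.1839 − 7/98.0 = 0.089414 − 0.071429 = 0.017985.
Hence σ₀² = 1/0.017985 ≈ 55.6.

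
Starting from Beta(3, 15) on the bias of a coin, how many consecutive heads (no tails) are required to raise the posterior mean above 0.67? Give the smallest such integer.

After k heads and 0 tails the posterior is Beta(3+k, 15), with mean (3+k)/(3+15+k).
Set (3+k)/(18+k) > 0.67 and solve: k > (0.67·18 − 3)/(1 − 0.67) = 27.455.
The smallest integer exceeding 27.455 is 28, and checking k=28: (31)/(46) = 0.6739 > 0.67.

k = 28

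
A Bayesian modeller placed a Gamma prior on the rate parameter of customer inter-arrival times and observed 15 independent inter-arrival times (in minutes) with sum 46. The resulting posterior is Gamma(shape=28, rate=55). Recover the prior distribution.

For an exponential likelihood with a Gamma(α, β) prior on the rate, n observations with total T give posterior Gamma(α+n, β+T).
So α = 28 − 15 = 13 and β = 55 − 46 = 9.

Gamma(shape=13, rate=9)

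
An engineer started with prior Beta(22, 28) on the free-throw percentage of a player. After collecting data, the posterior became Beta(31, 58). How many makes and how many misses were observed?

A Beta(α, β) prior with s successes and f failures in binomial data gives a Beta(α+s, β+f) posterior.
Match parameters: s=31−22=9, f=58−28=30.

9 makes and 30 misses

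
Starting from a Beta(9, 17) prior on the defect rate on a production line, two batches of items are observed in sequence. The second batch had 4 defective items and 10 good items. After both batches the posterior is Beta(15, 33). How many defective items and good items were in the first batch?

Sequential conjugate updates are equivalent to a single update on the pooled data, so total successes = posterior α − prior α and total failures = posterior β − prior β.
Total across both batches: 15−9=6 defective items, 33−17=16 good items.
Subtract the second batch: 6−4=2 defective items and 16−10=6 good items.

2 defective items and 6 good items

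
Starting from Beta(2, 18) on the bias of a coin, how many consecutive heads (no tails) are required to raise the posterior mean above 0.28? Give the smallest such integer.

After k heads and 0 tails the posterior is Beta(2+k, 18), with mean (2+k)/(2+18+k).
Set (2+k)/(20+k) > 0.28 and solve: k > (0.28·20 − 2)/(1 − 0.28) = 5.000.
The smallest integer exceeding 5.000 is 6.

k = 6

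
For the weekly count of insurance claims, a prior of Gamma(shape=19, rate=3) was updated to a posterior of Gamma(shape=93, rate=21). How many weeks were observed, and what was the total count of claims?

Gamma–Poisson conjugacy: posterior shape = α + Σxᵢ, posterior rate = β + n.
Matching: Σxᵢ = 93 − 19 = 74 and n = 21 − 3 = 18.

n = 18 weeks with total 74 claims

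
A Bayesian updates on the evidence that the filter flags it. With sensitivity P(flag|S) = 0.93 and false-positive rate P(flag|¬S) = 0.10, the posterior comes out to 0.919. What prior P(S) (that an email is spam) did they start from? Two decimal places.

In odds form, posterior odds = prior odds × likelihood ratio, so prior odds = posterior odds ÷ LR.
Posterior odds = 0.919/(1−0.919) = 11.3457. LR = 0.93/0.10 = 9.3000.
Prior odds = 11.3457/9.3000 = 1.2200, so P(S) = 1.2200/(1+1.2200) ≈ 0.55.

P(S) = 0.55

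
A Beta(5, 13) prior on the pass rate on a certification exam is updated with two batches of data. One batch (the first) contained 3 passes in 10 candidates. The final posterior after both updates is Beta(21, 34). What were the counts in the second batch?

13 passes and 14 failures

Sequential conjugate updates are equivalent to a single update on the pooled data, so total successes = posterior α − prior α and total failures = posterior β − prior β.
Total across both batches: 21−5=16 passes, 34−13=21 failures.
Subtract the first batch: 16−3=13 passes and 21−7=14 failures.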